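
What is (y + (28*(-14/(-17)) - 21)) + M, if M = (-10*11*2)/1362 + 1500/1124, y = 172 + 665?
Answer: 2733389209/3253137 ≈ 840.23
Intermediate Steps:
y = 837
M = 224465/191361 (M = -110*2*(1/1362) + 1500*(1/1124) = -220*1/1362 + 375/281 = -110/681 + 375/281 = 224465/191361 ≈ 1.1730)
(y + (28*(-14/(-17)) - 21)) + M = (837 + (28*(-14/(-17)) - 21)) + 224465/191361 = (837 + (28*(-14*(-1/17)) - 21)) + 224465/191361 = (837 + (28*(14/17) - 21)) + 224465/191361 = (837 + (392/17 - 21)) + 224465/191361 = (837 + 35/17) + 224465/191361 = 14264/17 + 224465/191361 = 2733389209/3253137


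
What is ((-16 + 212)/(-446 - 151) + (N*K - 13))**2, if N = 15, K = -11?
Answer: 11334157444/356409 ≈ 31801.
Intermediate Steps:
((-16 + 212)/(-446 - 151) + (N*K - 13))**2 = ((-16 + 212)/(-446 - 151) + (15*(-11) - 13))**2 = (196/(-597) + (-165 - 13))**2 = (196*(-1/597) - 178)**2 = (-196/597 - 178)**2 = (-106462/597)**2 = 11334157444/356409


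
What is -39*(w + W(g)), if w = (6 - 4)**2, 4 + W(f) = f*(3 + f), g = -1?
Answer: 78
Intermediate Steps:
W(f) = -4 + f*(3 + f)
w = 4 (w = 2**2 = 4)
-39*(w + W(g)) = -39*(4 + (-4 + (-1)**2 + 3*(-1))) = -39*(4 + (-4 + 1 - 3)) = -39*(4 - 6) = -39*(-2) = 78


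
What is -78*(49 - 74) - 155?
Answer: 1795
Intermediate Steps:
-78*(49 - 74) - 155 = -78*(-25) - 155 = 1950 - 155 = 1795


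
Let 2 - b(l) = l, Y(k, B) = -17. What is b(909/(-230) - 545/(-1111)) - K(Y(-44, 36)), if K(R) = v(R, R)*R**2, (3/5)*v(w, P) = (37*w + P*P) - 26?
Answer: 45048779309/255530 ≈ 1.7630e+5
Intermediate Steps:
v(w, P) = -130/3 + 5*P**2/3 + 185*w/3 (v(w, P) = 5*((37*w + P*P) - 26)/3 = 5*((37*w + P**2) - 26)/3 = 5*((P**2 + 37*w) - 26)/3 = 5*(-26 + P**2 + 37*w)/3 = -130/3 + 5*P**2/3 + 185*w/3)
K(R) = R**2*(-130/3 + 5*R**2/3 + 185*R/3) (K(R) = (-130/3 + 5*R**2/3 + 185*R/3)*R**2 = R**2*(-130/3 + 5*R**2/3 + 185*R/3))
b(l) = 2 - l
b(909/(-230) - 545/(-1111)) - K(Y(-44, 36)) = (2 - (909/(-230) - 545/(-1111))) - 5*(-17)**2*(-26 + (-17)**2 + 37*(-17))/3 = (2 - (909*(-1/230) - 545*(-1/1111))) - 5*289*(-26 + 289 - 629)/3 = (2 - (-909/230 + 545/1111)) - 5*289*(-366)/3 = (2 - 1*(-884549/255530)) - 1*(-176290) = (2 + 884549/255530) + 176290 = 1395609/255530 + 176290 = 45048779309/255530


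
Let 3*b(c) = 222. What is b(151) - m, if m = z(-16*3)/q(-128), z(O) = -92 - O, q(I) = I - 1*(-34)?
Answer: 3456/47 ≈ 73.532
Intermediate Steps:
b(c) = 74 (b(c) = (1/3)*222 = 74)
q(I) = 34 + I (q(I) = I + 34 = 34 + I)
m = 22/47 (m = (-92 - (-16)*3)/(34 - 128) = (-92 - 1*(-48))/(-94) = (-92 + 48)*(-1/94) = -44*(-1/94) = 22/47 ≈ 0.46809)
b(151) - m = 74 - 1*22/47 = 74 - 22/47 = 3456/47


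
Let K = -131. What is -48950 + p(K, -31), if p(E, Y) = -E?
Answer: -48819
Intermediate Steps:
-48950 + p(K, -31) = -48950 - 1*(-131) = -48950 + 131 = -48819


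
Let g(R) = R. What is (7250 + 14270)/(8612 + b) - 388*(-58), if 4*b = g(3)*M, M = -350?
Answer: 375837336/16699 ≈ 22507.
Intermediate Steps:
b = -525/2 (b = (3*(-350))/4 = (¼)*(-1050) = -525/2 ≈ -262.50)
(7250 + 14270)/(8612 + b) - 388*(-58) = (7250 + 14270)/(8612 - 525/2) - 388*(-58) = 21520/(16699/2) + 22504 = 21520*(2/16699) + 22504 = 43040/16699 + 22504 = 375837336/16699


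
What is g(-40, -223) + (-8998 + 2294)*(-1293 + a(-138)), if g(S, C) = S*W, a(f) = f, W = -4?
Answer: 9593584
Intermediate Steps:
g(S, C) = -4*S (g(S, C) = S*(-4) = -4*S)
g(-40, -223) + (-8998 + 2294)*(-1293 + a(-138)) = -4*(-40) + (-8998 + 2294)*(-1293 - 138) = 160 - 6704*(-1431) = 160 + 9593424 = 9593584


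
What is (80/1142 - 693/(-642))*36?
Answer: 2528298/61097 ≈ 41.382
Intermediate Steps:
(80/1142 - 693/(-642))*36 = (80*(1/1142) - 693*(-1/642))*36 = (40/571 + 231/214)*36 = (140461/122194)*36 = 2528298/61097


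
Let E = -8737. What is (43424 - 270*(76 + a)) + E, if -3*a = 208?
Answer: 32887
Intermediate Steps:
a = -208/3 (a = -⅓*208 = -208/3 ≈ -69.333)
(43424 - 270*(76 + a)) + E = (43424 - 270*(76 - 208/3)) - 8737 = (43424 - 270*20/3) - 8737 = (43424 - 1800) - 8737 = 41624 - 8737 = 32887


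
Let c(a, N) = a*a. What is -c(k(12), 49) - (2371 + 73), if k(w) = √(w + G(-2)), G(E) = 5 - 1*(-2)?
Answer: -2463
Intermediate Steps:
G(E) = 7 (G(E) = 5 + 2 = 7)
k(w) = √(7 + w) (k(w) = √(w + 7) = √(7 + w))
c(a, N) = a²
-c(k(12), 49) - (2371 + 73) = -(√(7 + 12))² - (2371 + 73) = -(√19)² - 1*2444 = -1*19 - 2444 = -19 - 2444 = -2463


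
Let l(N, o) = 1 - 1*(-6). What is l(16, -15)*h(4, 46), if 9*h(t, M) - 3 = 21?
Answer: 56/3 ≈ 18.667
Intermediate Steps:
l(N, o) = 7 (l(N, o) = 1 + 6 = 7)
h(t, M) = 8/3 (h(t, M) = 1/3 + (1/9)*21 = 1/3 + 7/3 = 8/3)
l(16, -15)*h(4, 46) = 7*(8/3) = 56/3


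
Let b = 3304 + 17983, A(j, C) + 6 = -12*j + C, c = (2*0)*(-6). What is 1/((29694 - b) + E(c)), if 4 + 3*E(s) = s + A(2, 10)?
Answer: 1/8399 ≈ 0.00011906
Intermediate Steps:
c = 0 (c = 0*(-6) = 0)
A(j, C) = -6 + C - 12*j (A(j, C) = -6 + (-12*j + C) = -6 + (C - 12*j) = -6 + C - 12*j)
b = 21287
E(s) = -8 + s/3 (E(s) = -4/3 + (s + (-6 + 10 - 12*2))/3 = -4/3 + (s + (-6 + 10 - 24))/3 = -4/3 + (s - 20)/3 = -4/3 + (-20 + s)/3 = -4/3 + (-20/3 + s/3) = -8 + s/3)
1/((29694 - b) + E(c)) = 1/((29694 - 1*21287) + (-8 + (⅓)*0)) = 1/((29694 - 21287) + (-8 + 0)) = 1/(8407 - 8) = 1/8399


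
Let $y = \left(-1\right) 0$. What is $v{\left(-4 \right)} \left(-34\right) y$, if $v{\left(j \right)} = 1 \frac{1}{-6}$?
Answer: $0$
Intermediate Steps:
$v{\left(j \right)} = - \frac{1}{6}$ ($v{\left(j \right)} = 1 \left(- \frac{1}{6}\right) = - \frac{1}{6}$)
$y = 0$
$v{\left(-4 \right)} \left(-34\right) y = \left(- \frac{1}{6}\right) \left(-34\right) 0 = \frac{17}{3} \cdot 0 = 0$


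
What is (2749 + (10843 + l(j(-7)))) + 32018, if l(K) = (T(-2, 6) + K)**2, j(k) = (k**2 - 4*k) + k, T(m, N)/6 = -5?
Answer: 47210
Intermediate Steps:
T(m, N) = -30 (T(m, N) = 6*(-5) = -30)
j(k) = k**2 - 3*k
l(K) = (-30 + K)**2
(2749 + (10843 + l(j(-7)))) + 32018 = (2749 + (10843 + (-30 - 7*(-3 - 7))**2)) + 32018 = (2749 + (10843 + (-30 - 7*(-10))**2)) + 32018 = (2749 + (10843 + (-30 + 70)**2)) + 32018 = (2749 + (10843 + 40**2)) + 32018 = (2749 + (10843 + 1600)) + 32018 = (2749 + 12443) + 32018 = 15192 + 32018 = 47210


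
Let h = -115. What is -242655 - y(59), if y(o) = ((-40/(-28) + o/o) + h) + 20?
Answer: -1697937/7 ≈ -2.4256e+5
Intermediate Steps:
y(o) = -648/7 (y(o) = ((-40/(-28) + o/o) - 115) + 20 = ((-40*(-1/28) + 1) - 115) + 20 = ((10/7 + 1) - 115) + 20 = (17/7 - 115) + 20 = -788/7 + 20 = -648/7)
-242655 - y(59) = -242655 - 1*(-648/7) = -242655 + 648/7 = -1697937/7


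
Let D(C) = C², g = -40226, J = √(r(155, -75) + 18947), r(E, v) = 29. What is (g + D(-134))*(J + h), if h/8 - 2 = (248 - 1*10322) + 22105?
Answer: -2143799280 - 89080*√1186 ≈ -2.1469e+9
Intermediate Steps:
J = 4*√1186 (J = √(29 + 18947) = √18976 = 4*√1186 ≈ 137.75)
h = 96264 (h = 16 + 8*((248 - 1*10322) + 22105) = 16 + 8*((248 - 10322) + 22105) = 16 + 8*(-10074 + 22105) = 16 + 8*12031 = 16 + 96248 = 96264)
(g + D(-134))*(J + h) = (-40226 + (-134)²)*(4*√1186 + 96264) = (-40226 + 17956)*(96264 + 4*√1186) = -22270*(96264 + 4*√1186) = -2143799280 - 89080*√1186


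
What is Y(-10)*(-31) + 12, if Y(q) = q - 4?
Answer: 446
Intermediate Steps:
Y(q) = -4 + q
Y(-10)*(-31) + 12 = (-4 - 10)*(-31) + 12 = -14*(-31) + 12 = 434 + 12 = 446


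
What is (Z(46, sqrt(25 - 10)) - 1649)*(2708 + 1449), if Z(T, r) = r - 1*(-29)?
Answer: -6734340 + 4157*sqrt(15) ≈ -6.7182e+6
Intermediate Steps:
Z(T, r) = 29 + r (Z(T, r) = r + 29 = 29 + r)
(Z(46, sqrt(25 - 10)) - 1649)*(2708 + 1449) = ((29 + sqrt(25 - 10)) - 1649)*(2708 + 1449) = ((29 + sqrt(15)) - 1649)*4157 = (-1620 + sqrt(15))*4157 = -6734340 + 4157*sqrt(15)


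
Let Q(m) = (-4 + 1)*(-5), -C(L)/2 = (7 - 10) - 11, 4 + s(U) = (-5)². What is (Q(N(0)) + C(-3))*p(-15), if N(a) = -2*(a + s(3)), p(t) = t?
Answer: -645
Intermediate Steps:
s(U) = 21 (s(U) = -4 + (-5)² = -4 + 25 = 21)
C(L) = 28 (C(L) = -2*((7 - 10) - 11) = -2*(-3 - 11) = -2*(-14) = 28)
N(a) = -42 - 2*a (N(a) = -2*(a + 21) = -2*(21 + a) = -42 - 2*a)
Q(m) = 15 (Q(m) = -3*(-5) = 15)
(Q(N(0)) + C(-3))*p(-15) = (15 + 28)*(-15) = 43*(-15) = -645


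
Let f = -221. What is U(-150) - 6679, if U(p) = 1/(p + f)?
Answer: -2477910/371 ≈ -6679.0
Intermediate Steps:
U(p) = 1/(-221 + p) (U(p) = 1/(p - 221) = 1/(-221 + p))
U(-150) - 6679 = 1/(-221 - 150) - 6679 = 1/(-371) - 6679 = -1/371 - 6679 = -2477910/371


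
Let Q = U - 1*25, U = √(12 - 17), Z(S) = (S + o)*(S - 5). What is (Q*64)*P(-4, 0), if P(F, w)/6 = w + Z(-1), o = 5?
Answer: 230400 - 9216*I*√5 ≈ 2.304e+5 - 20608.0*I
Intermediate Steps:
Z(S) = (-5 + S)*(5 + S) (Z(S) = (S + 5)*(S - 5) = (5 + S)*(-5 + S) = (-5 + S)*(5 + S))
U = I*√5 (U = √(-5) = I*√5 ≈ 2.2361*I)
P(F, w) = -144 + 6*w (P(F, w) = 6*(w + (-25 + (-1)²)) = 6*(w + (-25 + 1)) = 6*(w - 24) = 6*(-24 + w) = -144 + 6*w)
Q = -25 + I*√5 (Q = I*√5 - 1*25 = I*√5 - 25 = -25 + I*√5 ≈ -25.0 + 2.2361*I)
(Q*64)*P(-4, 0) = ((-25 + I*√5)*64)*(-144 + 6*0) = (-1600 + 64*I*√5)*(-144 + 0) = (-1600 + 64*I*√5)*(-144) = 230400 - 9216*I*√5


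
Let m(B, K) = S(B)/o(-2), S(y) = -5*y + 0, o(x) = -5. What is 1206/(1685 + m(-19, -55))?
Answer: 603/833 ≈ 0.72389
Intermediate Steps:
S(y) = -5*y
m(B, K) = B (m(B, K) = -5*B/(-5) = -5*B*(-1/5) = B)
1206/(1685 + m(-19, -55)) = 1206/(1685 - 19) = 1206/1666 = 1206*(1/1666) = 603/833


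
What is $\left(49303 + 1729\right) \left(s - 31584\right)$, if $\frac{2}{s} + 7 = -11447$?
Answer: $- \frac{9230748229208}{5727} \approx -1.6118 \cdot 10^{9}$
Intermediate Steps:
$s = - \frac{1}{5727}$ ($s = \frac{2}{-7 - 11447} = \frac{2}{-11454} = 2 \left(- \frac{1}{11454}\right) = - \frac{1}{5727} \approx -0.00017461$)
$\left(49303 + 1729\right) \left(s - 31584\right) = \left(49303 + 1729\right) \left(- \frac{1}{5727} - 31584\right) = 51032 \left(- \frac{180881569}{5727}\right) = - \frac{9230748229208}{5727}$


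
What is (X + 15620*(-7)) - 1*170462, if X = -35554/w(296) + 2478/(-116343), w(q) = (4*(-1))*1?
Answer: -21012594539/77562 ≈ -2.7091e+5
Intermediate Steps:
w(q) = -4 (w(q) = -4*1 = -4)
X = 689408185/77562 (X = -35554/(-4) + 2478/(-116343) = -35554*(-1/4) + 2478*(-1/116343) = 17777/2 - 826/38781 = 689408185/77562 ≈ 8888.5)
(X + 15620*(-7)) - 1*170462 = (689408185/77562 + 15620*(-7)) - 1*170462 = (689408185/77562 - 109340) - 170462 = -7791220895/77562 - 170462 = -21012594539/77562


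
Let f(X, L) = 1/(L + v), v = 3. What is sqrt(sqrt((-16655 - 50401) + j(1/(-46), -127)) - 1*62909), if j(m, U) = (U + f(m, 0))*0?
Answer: sqrt(-62909 + 4*I*sqrt(4191)) ≈ 0.5162 + 250.82*I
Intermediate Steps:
f(X, L) = 1/(3 + L) (f(X, L) = 1/(L + 3) = 1/(3 + L))
j(m, U) = 0 (j(m, U) = (U + 1/(3 + 0))*0 = (U + 1/3)*0 = (1/3 + U)*0 = 0)
sqrt(sqrt((-16655 - 50401) + j(1/(-46), -127)) - 1*62909) = sqrt(sqrt((-16655 - 50401) + 0) - 1*62909) = sqrt(sqrt(-67056 + 0) - 62909) = sqrt(sqrt(-67056) - 62909) = sqrt(4*I*sqrt(4191) - 62909) = sqrt(-62909 + 4*I*sqrt(4191))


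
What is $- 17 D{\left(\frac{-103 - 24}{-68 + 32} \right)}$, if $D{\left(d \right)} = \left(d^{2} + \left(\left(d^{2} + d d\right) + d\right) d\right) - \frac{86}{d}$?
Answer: $- \frac{4448269997}{2962656} \approx -1501.4$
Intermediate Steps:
$D{\left(d \right)} = d^{2} - \frac{86}{d} + d \left(d + 2 d^{2}\right)$ ($D{\left(d \right)} = \left(d^{2} + \left(\left(d^{2} + d^{2}\right) + d\right) d\right) - \frac{86}{d} = \left(d^{2} + \left(2 d^{2} + d\right) d\right) - \frac{86}{d} = \left(d^{2} + \left(d + 2 d^{2}\right) d\right) - \frac{86}{d} = \left(d^{2} + d \left(d + 2 d^{2}\right)\right) - \frac{86}{d} = d^{2} - \frac{86}{d} + d \left(d + 2 d^{2}\right)$)
$- 17 D{\left(\frac{-103 - 24}{-68 + 32} \right)} = - 17 \frac{2 \left(-43 + \left(\frac{-103 - 24}{-68 + 32}\right)^{3} \left(1 + \frac{-103 - 24}{-68 + 32}\right)\right)}{\left(-103 - 24\right) \frac{1}{-68 + 32}} = - 17 \frac{2 \left(-43 + \left(- \frac{127}{-36}\right)^{3} \left(1 - \frac{127}{-36}\right)\right)}{\left(-127\right) \frac{1}{-36}} = - 17 \frac{2 \left(-43 + \left(\left(-127\right) \left(- \frac{1}{36}\right)\right)^{3} \left(1 - - \frac{127}{36}\right)\right)}{\left(-127\right) \left(- \frac{1}{36}\right)} = - 17 \frac{2 \left(-43 + \left(\frac{127}{36}\right)^{3} \left(1 + \frac{127}{36}\right)\right)}{\frac{127}{36}} = - 17 \cdot 2 \cdot \frac{36}{127} \left(-43 + \frac{2048383}{46656} \cdot \frac{163}{36}\right) = - 17 \cdot 2 \cdot \frac{36}{127} \left(-43 + \frac{333886429}{1679616}\right) = - 17 \cdot 2 \cdot \frac{36}{127} \cdot \frac{261662941}{1679616} = \left(-17\right) \frac{261662941}{2962656} = - \frac{4448269997}{2962656}$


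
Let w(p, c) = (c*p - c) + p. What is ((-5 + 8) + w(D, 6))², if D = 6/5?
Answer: 729/25 ≈ 29.160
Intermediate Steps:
D = 6/5 (D = 6*(⅕) = 6/5 ≈ 1.2000)
w(p, c) = p - c + c*p (w(p, c) = (-c + c*p) + p = p - c + c*p)
((-5 + 8) + w(D, 6))² = ((-5 + 8) + (6/5 - 1*6 + 6*(6/5)))² = (3 + (6/5 - 6 + 36/5))² = (3 + 12/5)² = (27/5)² = 729/25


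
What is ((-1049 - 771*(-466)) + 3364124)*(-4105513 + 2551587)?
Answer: -5784273539286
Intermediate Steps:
((-1049 - 771*(-466)) + 3364124)*(-4105513 + 2551587) = ((-1049 + 359286) + 3364124)*(-1553926) = (358237 + 3364124)*(-1553926) = 3722361*(-1553926) = -5784273539286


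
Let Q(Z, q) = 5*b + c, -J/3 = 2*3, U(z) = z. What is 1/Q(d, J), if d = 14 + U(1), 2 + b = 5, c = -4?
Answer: 1/11 ≈ 0.090909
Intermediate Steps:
b = 3 (b = -2 + 5 = 3)
J = -18 (J = -6*3 = -3*6 = -18)
d = 15 (d = 14 + 1 = 15)
Q(Z, q) = 11 (Q(Z, q) = 5*3 - 4 = 15 - 4 = 11)
1/Q(d, J) = 1/11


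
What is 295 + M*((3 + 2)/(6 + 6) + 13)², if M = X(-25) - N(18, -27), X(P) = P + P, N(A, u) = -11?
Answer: -322813/48 ≈ -6725.3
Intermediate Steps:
X(P) = 2*P
M = -39 (M = 2*(-25) - 1*(-11) = -50 + 11 = -39)
295 + M*((3 + 2)/(6 + 6) + 13)² = 295 - 39*((3 + 2)/(6 + 6) + 13)² = 295 - 39*(5/12 + 13)² = 295 - 39*(161/12)² = 295 - 39*25921/144 = 295 - 336973/48 = -322813/48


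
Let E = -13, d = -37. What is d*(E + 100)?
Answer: -3219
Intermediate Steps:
d*(E + 100) = -37*(-13 + 100) = -37*87 = -3219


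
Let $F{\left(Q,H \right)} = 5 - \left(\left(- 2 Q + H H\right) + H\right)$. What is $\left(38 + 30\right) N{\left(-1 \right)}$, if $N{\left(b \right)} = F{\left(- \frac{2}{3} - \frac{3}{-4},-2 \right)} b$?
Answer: $- \frac{646}{3} \approx -215.33$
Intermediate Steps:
$F{\left(Q,H \right)} = 5 - H - H^{2} + 2 Q$ ($F{\left(Q,H \right)} = 5 - \left(\left(- 2 Q + H^{2}\right) + H\right) = 5 - \left(\left(H^{2} - 2 Q\right) + H\right) = 5 - \left(H + H^{2} - 2 Q\right) = 5 - H - H^{2} + 2 Q$)
$N{\left(b \right)} = \frac{19 b}{6}$ ($N{\left(b \right)} = \left(5 - -2 - \left(-2\right)^{2} + 2 \left(- \frac{2}{3} - \frac{3}{-4}\right)\right) b = \left(5 + 2 - 4 + 2 \left(\left(-2\right) \frac{1}{3} - - \frac{3}{4}\right)\right) b = \left(5 + 2 - 4 + 2 \left(- \frac{2}{3} + \frac{3}{4}\right)\right) b = \left(5 + 2 - 4 + 2 \cdot \frac{1}{12}\right) b = \left(5 + 2 - 4 + \frac{1}{6}\right) b = \frac{19 b}{6}$)
$\left(38 + 30\right) N{\left(-1 \right)} = \left(38 + 30\right) \frac{19}{6} \left(-1\right) = 68 \left(- \frac{19}{6}\right) = - \frac{646}{3}$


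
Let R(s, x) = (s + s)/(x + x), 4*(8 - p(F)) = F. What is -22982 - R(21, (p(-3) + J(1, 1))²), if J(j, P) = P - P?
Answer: -4021898/175 ≈ -22982.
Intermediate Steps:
J(j, P) = 0
p(F) = 8 - F/4
R(s, x) = s/x (R(s, x) = (2*s)/((2*x)) = (2*s)*(1/(2*x)) = s/x)
-22982 - R(21, (p(-3) + J(1, 1))²) = -22982 - 21/(((8 - ¼*(-3)) + 0)²) = -22982 - 21/(((8 + ¾) + 0)²) = -22982 - 21/((35/4 + 0)²) = -22982 - 21/((35/4)²) = -22982 - 21/1225/16 = -22982 - 21*16/1225 = -22982 - 1*48/175 = -22982 - 48/175 = -4021898/175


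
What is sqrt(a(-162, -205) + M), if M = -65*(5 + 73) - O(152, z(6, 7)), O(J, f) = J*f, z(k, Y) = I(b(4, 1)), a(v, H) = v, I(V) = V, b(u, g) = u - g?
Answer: 6*I*sqrt(158) ≈ 75.419*I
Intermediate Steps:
z(k, Y) = 3 (z(k, Y) = 4 - 1*1 = 4 - 1 = 3)
M = -5526 (M = -65*(5 + 73) - 152*3 = -65*78 - 1*456 = -5070 - 456 = -5526)
sqrt(a(-162, -205) + M) = sqrt(-162 - 5526) = sqrt(-5688) = 6*I*sqrt(158)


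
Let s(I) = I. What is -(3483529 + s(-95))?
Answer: -3483434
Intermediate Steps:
-(3483529 + s(-95)) = -(3483529 - 95) = -1*3483434 = -3483434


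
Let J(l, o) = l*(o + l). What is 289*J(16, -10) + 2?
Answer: 27746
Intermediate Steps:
J(l, o) = l*(l + o)
289*J(16, -10) + 2 = 289*(16*(16 - 10)) + 2 = 289*(16*6) + 2 = 289*96 + 2 = 27744 + 2 = 27746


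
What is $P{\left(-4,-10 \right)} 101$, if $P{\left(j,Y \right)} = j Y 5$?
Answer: $20200$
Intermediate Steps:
$P{\left(j,Y \right)} = 5 Y j$ ($P{\left(j,Y \right)} = Y j 5 = 5 Y j$)
$P{\left(-4,-10 \right)} 101 = 5 \left(-10\right) \left(-4\right) 101 = 200 \cdot 101 = 20200$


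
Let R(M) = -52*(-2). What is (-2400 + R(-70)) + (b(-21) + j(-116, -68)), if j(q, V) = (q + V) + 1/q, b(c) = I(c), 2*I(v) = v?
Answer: -288899/116 ≈ -2490.5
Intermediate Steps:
I(v) = v/2
b(c) = c/2
j(q, V) = V + q + 1/q (j(q, V) = (V + q) + 1/q = V + q + 1/q)
R(M) = 104
(-2400 + R(-70)) + (b(-21) + j(-116, -68)) = (-2400 + 104) + ((½)*(-21) + (-68 - 116 + 1/(-116))) = -2296 + (-21/2 + (-68 - 116 - 1/116)) = -2296 + (-21/2 - 21345/116) = -2296 - 22563/116 = -288899/116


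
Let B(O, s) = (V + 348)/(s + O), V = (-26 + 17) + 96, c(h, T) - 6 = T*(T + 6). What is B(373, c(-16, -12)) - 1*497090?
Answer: -224187155/451 ≈ -4.9709e+5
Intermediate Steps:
c(h, T) = 6 + T*(6 + T) (c(h, T) = 6 + T*(T + 6) = 6 + T*(6 + T))
V = 87 (V = -9 + 96 = 87)
B(O, s) = 435/(O + s) (B(O, s) = (87 + 348)/(s + O) = 435/(O + s))
B(373, c(-16, -12)) - 1*497090 = 435/(373 + (6 + (-12)**2 + 6*(-12))) - 1*497090 = 435/(373 + (6 + 144 - 72)) - 497090 = 435/(373 + 78) - 497090 = 435/451 - 497090 = -224187155/451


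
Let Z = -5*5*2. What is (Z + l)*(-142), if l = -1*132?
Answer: 25844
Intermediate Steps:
l = -132
Z = -50 (Z = -25*2 = -50)
(Z + l)*(-142) = (-50 - 132)*(-142) = -182*(-142) = 25844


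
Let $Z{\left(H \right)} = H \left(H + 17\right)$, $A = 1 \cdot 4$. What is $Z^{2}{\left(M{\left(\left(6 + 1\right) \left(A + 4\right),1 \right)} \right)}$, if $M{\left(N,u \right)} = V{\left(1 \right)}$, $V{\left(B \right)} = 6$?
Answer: $19044$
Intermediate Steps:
$A = 4$
$M{\left(N,u \right)} = 6$
$Z{\left(H \right)} = H \left(17 + H\right)$
$Z^{2}{\left(M{\left(\left(6 + 1\right) \left(A + 4\right),1 \right)} \right)} = \left(6 \left(17 + 6\right)\right)^{2} = \left(6 \cdot 23\right)^{2} = 138^{2} = 19044$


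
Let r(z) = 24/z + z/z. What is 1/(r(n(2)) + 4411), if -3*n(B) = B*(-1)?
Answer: 1/4448 ≈ 0.00022482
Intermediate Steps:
n(B) = B/3 (n(B) = -B*(-1)/3 = -(-1)*B/3 = B/3)
r(z) = 1 + 24/z (r(z) = 24/z + 1 = 1 + 24/z)
1/(r(n(2)) + 4411) = 1/((24 + (⅓)*2)/(((⅓)*2)) + 4411) = 1/((24 + ⅔)/(⅔) + 4411) = 1/((3/2)*(74/3) + 4411) = 1/(37 + 4411) = 1/4448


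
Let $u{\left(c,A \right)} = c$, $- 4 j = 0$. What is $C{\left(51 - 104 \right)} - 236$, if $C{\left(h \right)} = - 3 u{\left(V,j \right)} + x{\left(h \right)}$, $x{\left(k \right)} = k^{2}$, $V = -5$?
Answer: $2588$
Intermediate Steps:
$j = 0$ ($j = \left(- \frac{1}{4}\right) 0 = 0$)
$C{\left(h \right)} = 15 + h^{2}$ ($C{\left(h \right)} = \left(-3\right) \left(-5\right) + h^{2} = 15 + h^{2}$)
$C{\left(51 - 104 \right)} - 236 = \left(15 + \left(51 - 104\right)^{2}\right) - 236 = \left(15 + \left(-53\right)^{2}\right) - 236 = \left(15 + 2809\right) - 236 = 2824 - 236 = 2588$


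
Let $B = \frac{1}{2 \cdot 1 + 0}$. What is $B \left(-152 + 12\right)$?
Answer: $-70$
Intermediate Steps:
$B = \frac{1}{2}$ ($B = \frac{1}{2 + 0} = \frac{1}{2} \approx 0.5$)
$B \left(-152 + 12\right) = \frac{-152 + 12}{2} = \frac{1}{2} \left(-140\right) = -70$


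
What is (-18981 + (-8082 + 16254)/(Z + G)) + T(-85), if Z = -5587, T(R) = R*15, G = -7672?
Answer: -268582476/13259 ≈ -20257.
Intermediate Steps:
T(R) = 15*R
(-18981 + (-8082 + 16254)/(Z + G)) + T(-85) = (-18981 + (-8082 + 16254)/(-5587 - 7672)) + 15*(-85) = (-18981 + 8172/(-13259)) - 1275 = (-18981 + 8172*(-1/13259)) - 1275 = (-18981 - 8172/13259) - 1275 = -251677251/13259 - 1275 = -268582476/13259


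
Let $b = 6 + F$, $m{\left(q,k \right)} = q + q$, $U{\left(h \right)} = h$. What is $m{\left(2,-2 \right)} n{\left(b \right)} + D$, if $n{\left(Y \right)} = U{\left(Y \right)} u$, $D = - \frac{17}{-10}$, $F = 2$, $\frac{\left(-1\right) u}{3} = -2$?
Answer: $\frac{1937}{10} \approx 193.7$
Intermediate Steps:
$u = 6$ ($u = \left(-3\right) \left(-2\right) = 6$)
$m{\left(q,k \right)} = 2 q$
$D = \frac{17}{10}$ ($D = \left(-17\right) \left(- \frac{1}{10}\right) = \frac{17}{10} \approx 1.7$)
$b = 8$ ($b = 6 + 2 = 8$)
$n{\left(Y \right)} = 6 Y$ ($n{\left(Y \right)} = Y 6 = 6 Y$)
$m{\left(2,-2 \right)} n{\left(b \right)} + D = 2 \cdot 2 \cdot 6 \cdot 8 + \frac{17}{10} = 4 \cdot 48 + \frac{17}{10} = 192 + \frac{17}{10} = \frac{1937}{10}$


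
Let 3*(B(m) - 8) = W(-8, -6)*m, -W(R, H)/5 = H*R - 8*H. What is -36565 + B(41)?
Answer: -43117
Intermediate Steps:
W(R, H) = 40*H - 5*H*R (W(R, H) = -5*(H*R - 8*H) = -5*(-8*H + H*R) = 40*H - 5*H*R)
B(m) = 8 - 160*m (B(m) = 8 + ((5*(-6)*(8 - 1*(-8)))*m)/3 = 8 + ((5*(-6)*(8 + 8))*m)/3 = 8 + ((5*(-6)*16)*m)/3 = 8 + (-480*m)/3 = 8 - 160*m)
-36565 + B(41) = -36565 + (8 - 160*41) = -36565 + (8 - 6560) = -36565 - 6552 = -43117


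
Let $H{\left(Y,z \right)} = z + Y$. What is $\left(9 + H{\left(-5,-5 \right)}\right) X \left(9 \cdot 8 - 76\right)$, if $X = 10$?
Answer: $40$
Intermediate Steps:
$H{\left(Y,z \right)} = Y + z$
$\left(9 + H{\left(-5,-5 \right)}\right) X \left(9 \cdot 8 - 76\right) = \left(9 - 10\right) 10 \left(9 \cdot 8 - 76\right) = \left(9 - 10\right) 10 \left(72 - 76\right) = \left(-1\right) 10 \left(-4\right) = \left(-10\right) \left(-4\right) = 40$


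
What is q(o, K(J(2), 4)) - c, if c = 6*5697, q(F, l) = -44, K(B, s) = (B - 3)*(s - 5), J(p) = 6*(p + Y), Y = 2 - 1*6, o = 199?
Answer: -34226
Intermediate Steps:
Y = -4 (Y = 2 - 6 = -4)
J(p) = -24 + 6*p (J(p) = 6*(p - 4) = 6*(-4 + p) = -24 + 6*p)
K(B, s) = (-5 + s)*(-3 + B) (K(B, s) = (-3 + B)*(-5 + s) = (-5 + s)*(-3 + B))
c = 34182
q(o, K(J(2), 4)) - c = -44 - 1*34182 = -44 - 34182 = -34226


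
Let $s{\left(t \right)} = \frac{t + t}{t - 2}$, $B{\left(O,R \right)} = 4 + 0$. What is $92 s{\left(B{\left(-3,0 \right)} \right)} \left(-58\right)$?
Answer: $-21344$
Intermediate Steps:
$B{\left(O,R \right)} = 4$
$s{\left(t \right)} = \frac{2 t}{-2 + t}$
$92 s{\left(B{\left(-3,0 \right)} \right)} \left(-58\right) = 92 \cdot 2 \cdot 4 \frac{1}{-2 + 4} \left(-58\right) = 92 \cdot 2 \cdot 4 \cdot \frac{1}{2} \left(-58\right) = 92 \cdot 4 \left(-58\right) = 368 \left(-58\right) = -21344$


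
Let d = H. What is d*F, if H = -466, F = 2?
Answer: -932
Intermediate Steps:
d = -466
d*F = -466*2 = -932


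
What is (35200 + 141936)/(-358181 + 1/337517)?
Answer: -3736650707/7555761036 ≈ -0.49454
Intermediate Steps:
(35200 + 141936)/(-358181 + 1/337517) = 177136/(-358181 + 1/337517) = 177136/(-120892176576/337517) = 177136*(-337517/120892176576) = -3736650707/7555761036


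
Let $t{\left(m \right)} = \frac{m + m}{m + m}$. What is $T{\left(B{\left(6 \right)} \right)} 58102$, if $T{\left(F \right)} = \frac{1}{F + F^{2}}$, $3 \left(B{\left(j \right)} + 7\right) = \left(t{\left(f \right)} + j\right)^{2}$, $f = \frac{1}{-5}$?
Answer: $\frac{261459}{434} \approx 602.44$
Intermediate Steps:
$f = - \frac{1}{5} \approx -0.2$
$t{\left(m \right)} = 1$ ($t{\left(m \right)} = \frac{2 m}{2 m} = 2 m \frac{1}{2 m} = 1$)
$B{\left(j \right)} = -7 + \frac{\left(1 + j\right)^{2}}{3}$
$T{\left(B{\left(6 \right)} \right)} 58102 = \frac{1}{\left(-7 + \frac{\left(1 + 6\right)^{2}}{3}\right) \left(1 - \left(7 - \frac{\left(1 + 6\right)^{2}}{3}\right)\right)} 58102 = \frac{1}{\left(-7 + \frac{7^{2}}{3}\right) \left(1 - \left(7 - \frac{7^{2}}{3}\right)\right)} 58102 = \frac{1}{\left(-7 + \frac{1}{3} \cdot 49\right) \left(1 + \left(-7 + \frac{1}{3} \cdot 49\right)\right)} 58102 = \frac{1}{\left(-7 + \frac{49}{3}\right) \left(1 + \left(-7 + \frac{49}{3}\right)\right)} 58102 = \frac{1}{\frac{28}{3} \left(1 + \frac{28}{3}\right)} 58102 = \frac{3}{28 \cdot \frac{31}{3}} \cdot 58102 = \frac{3}{28} \cdot \frac{3}{31} \cdot 58102 = \frac{9}{868} \cdot 58102 = \frac{261459}{434}$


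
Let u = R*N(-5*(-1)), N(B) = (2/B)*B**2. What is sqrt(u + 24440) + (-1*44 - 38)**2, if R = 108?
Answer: 6724 + 4*sqrt(1595) ≈ 6883.8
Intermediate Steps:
N(B) = 2*B
u = 1080 (u = 108*(2*(-5*(-1))) = 108*(2*5) = 108*10 = 1080)
sqrt(u + 24440) + (-1*44 - 38)**2 = sqrt(1080 + 24440) + (-1*44 - 38)**2 = sqrt(25520) + (-44 - 38)**2 = 4*sqrt(1595) + (-82)**2 = 4*sqrt(1595) + 6724 = 6724 + 4*sqrt(1595)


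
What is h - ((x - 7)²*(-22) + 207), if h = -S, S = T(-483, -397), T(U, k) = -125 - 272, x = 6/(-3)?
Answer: 1972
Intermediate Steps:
x = -2 (x = 6*(-⅓) = -2)
T(U, k) = -397
S = -397
h = 397 (h = -1*(-397) = 397)
h - ((x - 7)²*(-22) + 207) = 397 - ((-2 - 7)²*(-22) + 207) = 397 - ((-9)²*(-22) + 207) = 397 - (81*(-22) + 207) = 397 - (-1782 + 207) = 397 - 1*(-1575) = 397 + 1575 = 1972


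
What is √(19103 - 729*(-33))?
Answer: 2*√10790 ≈ 207.75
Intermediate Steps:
√(19103 - 729*(-33)) = √(19103 + 24057) = √43160 = 2*√10790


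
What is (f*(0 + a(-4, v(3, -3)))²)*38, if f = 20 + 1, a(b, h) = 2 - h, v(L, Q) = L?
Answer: 798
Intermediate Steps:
f = 21
(f*(0 + a(-4, v(3, -3)))²)*38 = (21*(0 + (2 - 1*3))²)*38 = (21*(0 + (2 - 3))²)*38 = (21*(0 - 1)²)*38 = (21*(-1)²)*38 = (21*1)*38 = 21*38 = 798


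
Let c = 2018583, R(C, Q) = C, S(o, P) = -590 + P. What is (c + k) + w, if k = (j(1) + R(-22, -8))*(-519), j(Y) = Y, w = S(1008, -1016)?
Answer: 2027876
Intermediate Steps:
w = -1606 (w = -590 - 1016 = -1606)
k = 10899 (k = (1 - 22)*(-519) = -21*(-519) = 10899)
(c + k) + w = (2018583 + 10899) - 1606 = 2029482 - 1606 = 2027876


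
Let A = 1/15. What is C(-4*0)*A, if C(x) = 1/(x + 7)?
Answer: 1/105 ≈ 0.0095238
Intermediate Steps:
C(x) = 1/(7 + x)
A = 1/15 ≈ 0.066667
C(-4*0)*A = (1/15)/(7 - 4*0) = (1/15)/(7 + 0) = (1/15)/7 = (1/7)*(1/15) = 1/105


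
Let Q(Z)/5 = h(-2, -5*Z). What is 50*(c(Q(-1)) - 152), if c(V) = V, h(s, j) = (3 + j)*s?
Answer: -11600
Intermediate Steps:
h(s, j) = s*(3 + j)
Q(Z) = -30 + 50*Z (Q(Z) = 5*(-2*(3 - 5*Z)) = 5*(-6 + 10*Z) = -30 + 50*Z)
50*(c(Q(-1)) - 152) = 50*((-30 + 50*(-1)) - 152) = 50*((-30 - 50) - 152) = 50*(-80 - 152) = 50*(-232) = -11600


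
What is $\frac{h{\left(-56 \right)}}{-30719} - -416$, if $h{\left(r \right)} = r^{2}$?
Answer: $\frac{12775968}{30719} \approx 415.9$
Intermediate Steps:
$\frac{h{\left(-56 \right)}}{-30719} - -416 = \frac{\left(-56\right)^{2}}{-30719} - -416 = 3136 \left(- \frac{1}{30719}\right) + 416 = - \frac{3136}{30719} + 416 = \frac{12775968}{30719}$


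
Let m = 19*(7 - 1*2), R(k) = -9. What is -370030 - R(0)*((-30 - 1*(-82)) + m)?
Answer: -368707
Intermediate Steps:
m = 95 (m = 19*(7 - 2) = 19*5 = 95)
-370030 - R(0)*((-30 - 1*(-82)) + m) = -370030 - (-9)*((-30 - 1*(-82)) + 95) = -370030 - (-9)*((-30 + 82) + 95) = -370030 - (-9)*(52 + 95) = -370030 - (-9)*147 = -370030 - 1*(-1323) = -370030 + 1323 = -368707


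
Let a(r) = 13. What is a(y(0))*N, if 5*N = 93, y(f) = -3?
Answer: 1209/5 ≈ 241.80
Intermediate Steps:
N = 93/5 (N = (⅕)*93 = 93/5 ≈ 18.600)
a(y(0))*N = 13*(93/5) = 1209/5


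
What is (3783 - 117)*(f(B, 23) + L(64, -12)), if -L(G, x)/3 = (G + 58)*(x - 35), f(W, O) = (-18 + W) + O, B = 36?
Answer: 63212838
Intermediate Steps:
f(W, O) = -18 + O + W
L(G, x) = -3*(-35 + x)*(58 + G) (L(G, x) = -3*(G + 58)*(x - 35) = -3*(58 + G)*(-35 + x) = -3*(-35 + x)*(58 + G))
(3783 - 117)*(f(B, 23) + L(64, -12)) = (3783 - 117)*((-18 + 23 + 36) + (6090 - 174*(-12) + 105*64 - 3*64*(-12))) = 3666*(41 + (6090 + 2088 + 6720 + 2304)) = 3666*(41 + 17202) = 3666*17243 = 63212838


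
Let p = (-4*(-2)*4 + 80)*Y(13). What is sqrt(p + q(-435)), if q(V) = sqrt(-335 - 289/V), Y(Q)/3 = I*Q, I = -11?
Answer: sqrt(-9091882800 + 870*I*sqrt(15816165))/435 ≈ 0.041708 + 219.2*I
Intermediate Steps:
Y(Q) = -33*Q (Y(Q) = 3*(-11*Q) = -33*Q)
p = -48048 (p = (-4*(-2)*4 + 80)*(-33*13) = (8*4 + 80)*(-429) = (32 + 80)*(-429) = 112*(-429) = -48048)
sqrt(p + q(-435)) = sqrt(-48048 + sqrt(-335 - 289/(-435))) = sqrt(-48048 + sqrt(-335 - 289*(-1/435))) = sqrt(-48048 + sqrt(-335 + 289/435)) = sqrt(-48048 + sqrt(-145436/435)) = sqrt(-48048 + 2*I*sqrt(15816165)/435)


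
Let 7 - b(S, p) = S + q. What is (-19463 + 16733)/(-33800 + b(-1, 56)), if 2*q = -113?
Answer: 5460/67471 ≈ 0.080924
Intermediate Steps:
q = -113/2 (q = (½)*(-113) = -113/2 ≈ -56.500)
b(S, p) = 127/2 - S (b(S, p) = 7 - (S - 113/2) = 7 - (-113/2 + S) = 7 + (113/2 - S) = 127/2 - S)
(-19463 + 16733)/(-33800 + b(-1, 56)) = (-19463 + 16733)/(-33800 + (127/2 - 1*(-1))) = -2730/(-33800 + (127/2 + 1)) = -2730/(-33800 + 129/2) = -2730/(-67471/2) = -2730*(-2/67471) = 5460/67471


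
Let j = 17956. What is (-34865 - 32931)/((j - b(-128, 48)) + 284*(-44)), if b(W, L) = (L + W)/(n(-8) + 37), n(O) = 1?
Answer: -322031/25945 ≈ -12.412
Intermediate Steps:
b(W, L) = L/38 + W/38 (b(W, L) = (L + W)/(1 + 37) = (L + W)/38 = (L + W)*(1/38) = L/38 + W/38)
(-34865 - 32931)/((j - b(-128, 48)) + 284*(-44)) = (-34865 - 32931)/((17956 - ((1/38)*48 + (1/38)*(-128))) + 284*(-44)) = -67796/((17956 - (24/19 - 64/19)) - 12496) = -67796/((17956 - 1*(-40/19)) - 12496) = -67796/((17956 + 40/19) - 12496) = -67796/(341204/19 - 12496) = -67796/103780/19 = -67796*19/103780 = -322031/25945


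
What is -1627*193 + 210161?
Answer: -103850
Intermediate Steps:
-1627*193 + 210161 = -314011 + 210161 = -103850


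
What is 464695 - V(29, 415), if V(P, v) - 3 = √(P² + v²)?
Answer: 464692 - √173066 ≈ 4.6428e+5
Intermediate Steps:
V(P, v) = 3 + √(P² + v²)
464695 - V(29, 415) = 464695 - (3 + √(29² + 415²)) = 464695 - (3 + √(841 + 172225)) = 464695 - (3 + √173066) = 464695 + (-3 - √173066) = 464692 - √173066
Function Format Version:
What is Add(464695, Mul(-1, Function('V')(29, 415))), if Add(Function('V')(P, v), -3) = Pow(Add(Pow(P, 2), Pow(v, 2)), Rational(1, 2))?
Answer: Add(464692, Mul(-1, Pow(173066, Rational(1, 2)))) ≈ 4.6428e+5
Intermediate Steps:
Function('V')(P, v) = Add(3, Pow(Add(Pow(P, 2), Pow(v, 2)), Rational(1, 2)))
Add(464695, Mul(-1, Function('V')(29, 415))) = Add(464695, Mul(-1, Add(3, Pow(Add(Pow(29, 2), Pow(415, 2)), Rational(1, 2))))) = Add(464695, Mul(-1, Add(3, Pow(Add(841, 172225), Rational(1, 2))))) = Add(464695, Mul(-1, Add(3, Pow(173066, Rational(1, 2))))) = Add(464695, Add(-3, Mul(-1, Pow(173066, Rational(1, 2))))) = Add(464692, Mul(-1, Pow(173066, Rational(1, 2))))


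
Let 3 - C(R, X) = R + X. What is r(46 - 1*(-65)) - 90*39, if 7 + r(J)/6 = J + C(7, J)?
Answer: -3576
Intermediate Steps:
C(R, X) = 3 - R - X (C(R, X) = 3 - (R + X) = 3 + (-R - X) = 3 - R - X)
r(J) = -66 (r(J) = -42 + 6*(J + (3 - 1*7 - J)) = -42 + 6*(J + (3 - 7 - J)) = -42 + 6*(J + (-4 - J)) = -42 + 6*(-4) = -42 - 24 = -66)
r(46 - 1*(-65)) - 90*39 = -66 - 90*39 = -66 - 3510 = -3576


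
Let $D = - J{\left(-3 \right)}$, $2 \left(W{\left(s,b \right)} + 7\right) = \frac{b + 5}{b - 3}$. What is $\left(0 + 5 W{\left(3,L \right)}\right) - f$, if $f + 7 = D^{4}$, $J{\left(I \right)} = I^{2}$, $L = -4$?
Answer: $- \frac{92251}{14} \approx -6589.4$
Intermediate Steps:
$W{\left(s,b \right)} = -7 + \frac{5 + b}{2 \left(-3 + b\right)}$ ($W{\left(s,b \right)} = -7 + \frac{\left(b + 5\right) \frac{1}{b - 3}}{2} = -7 + \frac{\left(5 + b\right) \frac{1}{-3 + b}}{2} = -7 + \frac{\frac{1}{-3 + b} \left(5 + b\right)}{2} = -7 + \frac{5 + b}{2 \left(-3 + b\right)}$)
$D = -9$ ($D = - \left(-3\right)^{2} = \left(-1\right) 9 = -9$)
$f = 6554$ ($f = -7 + \left(-9\right)^{4} = -7 + 6561 = 6554$)
$\left(0 + 5 W{\left(3,L \right)}\right) - f = \left(0 + 5 \frac{47 - -52}{2 \left(-3 - 4\right)}\right) - 6554 = \left(0 + 5 \frac{47 + 52}{2 \left(-7\right)}\right) - 6554 = \left(0 + 5 \cdot \frac{1}{2} \left(- \frac{1}{7}\right) 99\right) - 6554 = \left(0 + 5 \left(- \frac{99}{14}\right)\right) - 6554 = \left(0 - \frac{495}{14}\right) - 6554 = - \frac{495}{14} - 6554 = - \frac{92251}{14}$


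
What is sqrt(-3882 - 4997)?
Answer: I*sqrt(8879) ≈ 94.228*I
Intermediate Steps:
sqrt(-3882 - 4997) = sqrt(-8879) = I*sqrt(8879)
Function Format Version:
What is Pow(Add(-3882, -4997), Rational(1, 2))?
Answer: Mul(I, Pow(8879, Rational(1, 2))) ≈ Mul(94.228, I)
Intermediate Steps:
Pow(Add(-3882, -4997), Rational(1, 2)) = Pow(-8879, Rational(1, 2)) = Mul(I, Pow(8879, Rational(1, 2)))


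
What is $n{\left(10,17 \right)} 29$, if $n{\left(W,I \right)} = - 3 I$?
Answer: $-1479$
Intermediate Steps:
$n{\left(10,17 \right)} 29 = \left(-3\right) 17 \cdot 29 = \left(-51\right) 29 = -1479$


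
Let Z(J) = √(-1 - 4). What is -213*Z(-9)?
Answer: -213*I*√5 ≈ -476.28*I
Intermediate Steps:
Z(J) = I*√5 (Z(J) = √(-5) = I*√5)
-213*Z(-9) = -213*I*√5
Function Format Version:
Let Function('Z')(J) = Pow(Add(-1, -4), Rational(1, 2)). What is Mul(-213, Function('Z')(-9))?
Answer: Mul(-213, I, Pow(5, Rational(1, 2))) ≈ Mul(-476.28, I)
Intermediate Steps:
Function('Z')(J) = Mul(I, Pow(5, Rational(1, 2))) (Function('Z')(J) = Pow(-5, Rational(1, 2)) = Mul(I, Pow(5, Rational(1, 2))))
Mul(-213, Function('Z')(-9)) = Mul(-213, Mul(I, Pow(5, Rational(1, 2)))) = Mul(-213, I, Pow(5, Rational(1, 2)))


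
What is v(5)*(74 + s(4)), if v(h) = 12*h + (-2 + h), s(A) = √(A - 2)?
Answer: 4662 + 63*√2 ≈ 4751.1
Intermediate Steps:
s(A) = √(-2 + A)
v(h) = -2 + 13*h
v(5)*(74 + s(4)) = (-2 + 13*5)*(74 + √(-2 + 4)) = (-2 + 65)*(74 + √2) = 63*(74 + √2) = 4662 + 63*√2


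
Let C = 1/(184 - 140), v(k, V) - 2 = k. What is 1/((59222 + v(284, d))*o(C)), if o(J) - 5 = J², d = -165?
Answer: 484/144024237 ≈ 3.3605e-6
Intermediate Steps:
v(k, V) = 2 + k
C = 1/44 ≈ 0.022727
o(J) = 5 + J²
1/((59222 + v(284, d))*o(C)) = 1/((59222 + (2 + 284))*(5 + (1/44)²)) = 1/((59222 + 286)*(5 + 1/1936)) = 1/(59508*(9681/1936)) = (1/59508)*(1936/9681) = 484/144024237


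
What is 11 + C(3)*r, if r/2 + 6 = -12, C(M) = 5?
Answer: -169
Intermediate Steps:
r = -36 (r = -12 + 2*(-12) = -12 - 24 = -36)
11 + C(3)*r = 11 + 5*(-36) = 11 - 180 = -169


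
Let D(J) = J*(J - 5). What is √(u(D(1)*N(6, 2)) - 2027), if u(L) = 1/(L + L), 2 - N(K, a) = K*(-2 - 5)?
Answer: I*√15697110/88 ≈ 45.022*I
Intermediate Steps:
N(K, a) = 2 + 7*K (N(K, a) = 2 - K*(-2 - 5) = 2 - K*(-7) = 2 - (-7)*K = 2 + 7*K)
D(J) = J*(-5 + J)
u(L) = 1/(2*L)
√(u(D(1)*N(6, 2)) - 2027) = √(1/(2*(((1*(-5 + 1))*(2 + 7*6)))) - 2027) = √(1/(2*(((1*(-4))*(2 + 42)))) - 2027) = √(1/(2*((-4*44))) - 2027) = √((½)/(-176) - 2027) = √((½)*(-1/176) - 2027) = √(-1/352 - 2027) = √(-713505/352) = I*√15697110/88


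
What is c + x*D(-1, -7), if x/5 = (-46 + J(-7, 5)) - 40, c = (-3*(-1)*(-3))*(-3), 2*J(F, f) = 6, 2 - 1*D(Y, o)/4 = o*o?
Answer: 78047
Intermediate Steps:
D(Y, o) = 8 - 4*o**2 (D(Y, o) = 8 - 4*o*o = 8 - 4*o**2)
J(F, f) = 3 (J(F, f) = (1/2)*6 = 3)
c = 27 (c = (3*(-3))*(-3) = -9*(-3) = 27)
x = -415 (x = 5*((-46 + 3) - 40) = 5*(-43 - 40) = 5*(-83) = -415)
c + x*D(-1, -7) = 27 - 415*(8 - 4*(-7)**2) = 27 - 415*(8 - 4*49) = 27 - 415*(8 - 196) = 27 - 415*(-188) = 27 + 78020 = 78047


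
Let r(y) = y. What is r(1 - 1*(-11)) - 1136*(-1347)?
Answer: 1530204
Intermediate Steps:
r(1 - 1*(-11)) - 1136*(-1347) = (1 - 1*(-11)) - 1136*(-1347) = (1 + 11) + 1530192 = 12 + 1530192 = 1530204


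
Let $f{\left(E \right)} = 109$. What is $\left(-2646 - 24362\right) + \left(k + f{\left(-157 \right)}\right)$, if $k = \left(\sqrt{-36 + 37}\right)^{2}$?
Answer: $-26898$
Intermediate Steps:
$k = 1$ ($k = \left(\sqrt{1}\right)^{2} = 1^{2} = 1$)
$\left(-2646 - 24362\right) + \left(k + f{\left(-157 \right)}\right) = \left(-2646 - 24362\right) + \left(1 + 109\right) = -27008 + 110 = -26898$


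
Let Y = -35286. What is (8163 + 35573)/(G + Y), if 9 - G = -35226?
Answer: -43736/51 ≈ -857.57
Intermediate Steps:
G = 35235 (G = 9 - 1*(-35226) = 9 + 35226 = 35235)
(8163 + 35573)/(G + Y) = (8163 + 35573)/(35235 - 35286) = 43736/(-51) = 43736*(-1/51) = -43736/51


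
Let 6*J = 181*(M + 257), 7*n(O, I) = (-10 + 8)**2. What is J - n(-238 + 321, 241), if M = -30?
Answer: 287585/42 ≈ 6847.3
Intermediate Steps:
n(O, I) = 4/7 (n(O, I) = (-10 + 8)**2/7 = (1/7)*(-2)**2 = (1/7)*4 = 4/7)
J = 41087/6 (J = (181*(-30 + 257))/6 = (181*227)/6 = (1/6)*41087 = 41087/6 ≈ 6847.8)
J - n(-238 + 321, 241) = 41087/6 - 1*4/7 = 41087/6 - 4/7 = 287585/42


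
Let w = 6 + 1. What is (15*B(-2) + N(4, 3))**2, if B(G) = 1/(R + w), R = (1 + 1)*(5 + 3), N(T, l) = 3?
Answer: 7056/529 ≈ 13.338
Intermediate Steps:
R = 16 (R = 2*8 = 16)
w = 7
B(G) = 1/23 (B(G) = 1/(16 + 7) = 1/23)
(15*B(-2) + N(4, 3))**2 = (15*(1/23) + 3)**2 = (15/23 + 3)**2 = (84/23)**2 = 7056/529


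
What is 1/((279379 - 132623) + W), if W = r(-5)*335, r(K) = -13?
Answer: 1/142401 ≈ 7.0224e-6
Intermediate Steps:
W = -4355 (W = -13*335 = -4355)
1/((279379 - 132623) + W) = 1/((279379 - 132623) - 4355) = 1/(146756 - 4355) = 1/142401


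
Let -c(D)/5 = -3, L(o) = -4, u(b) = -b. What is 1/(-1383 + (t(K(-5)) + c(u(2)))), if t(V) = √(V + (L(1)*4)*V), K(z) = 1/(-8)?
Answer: -3648/4990459 - 2*√30/14971377 ≈ -0.00073173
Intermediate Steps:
K(z) = -⅛
c(D) = 15 (c(D) = -5*(-3) = 15)
t(V) = √15*√(-V) (t(V) = √(V + (-4*4)*V) = √(V - 16*V) = √(-15*V) = √15*√(-V))
1/(-1383 + (t(K(-5)) + c(u(2)))) = 1/(-1383 + (√15*√(-1*(-⅛)) + 15)) = 1/(-1383 + (√15*√(⅛) + 15)) = 1/(-1383 + (√15*(√2/4) + 15)) = 1/(-1383 + (√30/4 + 15)) = 1/(-1383 + (15 + √30/4)) = 1/(-1368 + √30/4)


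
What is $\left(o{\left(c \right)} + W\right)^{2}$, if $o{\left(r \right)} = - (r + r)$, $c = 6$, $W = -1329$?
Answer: $1798281$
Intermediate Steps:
$o{\left(r \right)} = - 2 r$
$\left(o{\left(c \right)} + W\right)^{2} = \left(\left(-2\right) 6 - 1329\right)^{2} = \left(-12 - 1329\right)^{2} = \left(-1341\right)^{2} = 1798281$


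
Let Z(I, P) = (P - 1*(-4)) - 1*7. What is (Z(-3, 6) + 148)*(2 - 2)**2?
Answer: 0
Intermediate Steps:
Z(I, P) = -3 + P (Z(I, P) = (P + 4) - 7 = (4 + P) - 7 = -3 + P)
(Z(-3, 6) + 148)*(2 - 2)**2 = ((-3 + 6) + 148)*(2 - 2)**2 = (3 + 148)*0**2 = 151*0 = 0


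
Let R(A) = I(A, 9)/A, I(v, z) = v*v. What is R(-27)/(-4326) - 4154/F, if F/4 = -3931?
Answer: 766448/2834251 ≈ 0.27042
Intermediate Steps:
I(v, z) = v**2
F = -15724 (F = 4*(-3931) = -15724)
R(A) = A (R(A) = A**2/A = A)
R(-27)/(-4326) - 4154/F = -27/(-4326) - 4154/(-15724) = -27*(-1/4326) - 4154*(-1/15724) = 9/1442 + 2077/7862 = 766448/2834251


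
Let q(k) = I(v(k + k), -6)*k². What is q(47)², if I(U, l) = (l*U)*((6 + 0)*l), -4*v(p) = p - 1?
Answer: 123067916585604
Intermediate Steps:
v(p) = ¼ - p/4 (v(p) = -(p - 1)/4 = -(-1 + p)/4 = ¼ - p/4)
I(U, l) = 6*U*l² (I(U, l) = (U*l)*(6*l) = 6*U*l²)
q(k) = k²*(54 - 108*k) (q(k) = (6*(¼ - (k + k)/4)*(-6)²)*k² = (6*(¼ - k/2)*36)*k² = (54 - 108*k)*k² = k²*(54 - 108*k))
q(47)² = (47²*(54 - 108*47))² = (2209*(54 - 5076))² = (2209*(-5022))² = (-11093598)² = 123067916585604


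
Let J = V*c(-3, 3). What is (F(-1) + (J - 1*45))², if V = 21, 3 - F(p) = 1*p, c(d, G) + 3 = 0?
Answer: 10816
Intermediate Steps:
c(d, G) = -3 (c(d, G) = -3 + 0 = -3)
F(p) = 3 - p
J = -63 (J = 21*(-3) = -63)
(F(-1) + (J - 1*45))² = ((3 - 1*(-1)) + (-63 - 1*45))² = ((3 + 1) + (-63 - 45))² = (4 - 108)² = (-104)² = 10816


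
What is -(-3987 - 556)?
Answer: 4543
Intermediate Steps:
-(-3987 - 556) = -1*(-4543) = 4543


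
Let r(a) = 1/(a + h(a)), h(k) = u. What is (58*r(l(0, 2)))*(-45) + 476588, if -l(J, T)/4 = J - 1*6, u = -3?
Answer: 3335246/7 ≈ 4.7646e+5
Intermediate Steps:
l(J, T) = 24 - 4*J (l(J, T) = -4*(J - 1*6) = -4*(J - 6) = -4*(-6 + J) = 24 - 4*J)
h(k) = -3
r(a) = 1/(-3 + a) (r(a) = 1/(a - 3) = 1/(-3 + a))
(58*r(l(0, 2)))*(-45) + 476588 = (58/(-3 + (24 - 4*0)))*(-45) + 476588 = (58/(-3 + (24 + 0)))*(-45) + 476588 = (58/(-3 + 24))*(-45) + 476588 = (58/21)*(-45) + 476588 = -870/7 + 476588 = 3335246/7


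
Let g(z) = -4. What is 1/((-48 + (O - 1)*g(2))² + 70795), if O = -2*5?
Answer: 1/70811 ≈ 1.4122e-5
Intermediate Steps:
O = -10
1/((-48 + (O - 1)*g(2))² + 70795) = 1/((-48 + (-10 - 1)*(-4))² + 70795) = 1/((-48 - 11*(-4))² + 70795) = 1/((-48 + 44)² + 70795) = 1/((-4)² + 70795) = 1/(16 + 70795) = 1/70811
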